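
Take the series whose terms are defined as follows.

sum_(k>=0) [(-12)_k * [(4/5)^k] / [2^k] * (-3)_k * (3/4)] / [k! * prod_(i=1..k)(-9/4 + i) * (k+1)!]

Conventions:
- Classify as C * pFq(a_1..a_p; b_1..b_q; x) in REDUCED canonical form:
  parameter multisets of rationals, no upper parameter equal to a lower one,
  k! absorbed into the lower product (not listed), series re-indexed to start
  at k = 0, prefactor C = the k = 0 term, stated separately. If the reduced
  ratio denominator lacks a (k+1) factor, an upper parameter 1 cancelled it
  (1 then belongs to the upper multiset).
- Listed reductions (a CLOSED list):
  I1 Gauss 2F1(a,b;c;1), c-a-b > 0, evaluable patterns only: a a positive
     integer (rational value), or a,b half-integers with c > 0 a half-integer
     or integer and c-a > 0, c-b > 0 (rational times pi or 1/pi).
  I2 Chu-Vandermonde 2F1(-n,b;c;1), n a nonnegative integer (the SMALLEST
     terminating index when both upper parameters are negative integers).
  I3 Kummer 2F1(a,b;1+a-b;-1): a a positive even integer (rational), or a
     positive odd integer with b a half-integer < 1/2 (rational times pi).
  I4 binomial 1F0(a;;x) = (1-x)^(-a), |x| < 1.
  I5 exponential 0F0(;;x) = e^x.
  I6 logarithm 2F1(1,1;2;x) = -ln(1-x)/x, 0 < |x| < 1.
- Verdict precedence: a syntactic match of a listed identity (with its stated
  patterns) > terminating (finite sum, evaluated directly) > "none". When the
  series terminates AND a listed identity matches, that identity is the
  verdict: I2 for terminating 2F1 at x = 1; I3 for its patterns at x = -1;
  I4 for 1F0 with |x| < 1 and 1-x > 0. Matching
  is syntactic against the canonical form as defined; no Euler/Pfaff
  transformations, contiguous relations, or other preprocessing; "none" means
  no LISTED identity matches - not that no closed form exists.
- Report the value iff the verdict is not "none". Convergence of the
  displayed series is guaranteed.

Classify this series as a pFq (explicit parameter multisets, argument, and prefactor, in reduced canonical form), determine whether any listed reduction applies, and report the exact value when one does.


This is 3/4 * 2F2(-12, -3; -5/4, 2; 2/5) in reduced canonical form. Verdict: terminating at k = 3: the factor (-3)_k kills every later term; summing the 4 survivors is exact. Hence: 16519/500.

Structural cue: t_0 = 3/4 here, and the two k-th powers (C = 3/4, x = 2/5) combine into one argument.
Adjacent-term ratio: r(k) = (2/5) * (k-12) (k-3) / [(k-5/4) (k+2) (k+1)] ; factor over Q: parameters, x = (2/5), and C = 3/4.


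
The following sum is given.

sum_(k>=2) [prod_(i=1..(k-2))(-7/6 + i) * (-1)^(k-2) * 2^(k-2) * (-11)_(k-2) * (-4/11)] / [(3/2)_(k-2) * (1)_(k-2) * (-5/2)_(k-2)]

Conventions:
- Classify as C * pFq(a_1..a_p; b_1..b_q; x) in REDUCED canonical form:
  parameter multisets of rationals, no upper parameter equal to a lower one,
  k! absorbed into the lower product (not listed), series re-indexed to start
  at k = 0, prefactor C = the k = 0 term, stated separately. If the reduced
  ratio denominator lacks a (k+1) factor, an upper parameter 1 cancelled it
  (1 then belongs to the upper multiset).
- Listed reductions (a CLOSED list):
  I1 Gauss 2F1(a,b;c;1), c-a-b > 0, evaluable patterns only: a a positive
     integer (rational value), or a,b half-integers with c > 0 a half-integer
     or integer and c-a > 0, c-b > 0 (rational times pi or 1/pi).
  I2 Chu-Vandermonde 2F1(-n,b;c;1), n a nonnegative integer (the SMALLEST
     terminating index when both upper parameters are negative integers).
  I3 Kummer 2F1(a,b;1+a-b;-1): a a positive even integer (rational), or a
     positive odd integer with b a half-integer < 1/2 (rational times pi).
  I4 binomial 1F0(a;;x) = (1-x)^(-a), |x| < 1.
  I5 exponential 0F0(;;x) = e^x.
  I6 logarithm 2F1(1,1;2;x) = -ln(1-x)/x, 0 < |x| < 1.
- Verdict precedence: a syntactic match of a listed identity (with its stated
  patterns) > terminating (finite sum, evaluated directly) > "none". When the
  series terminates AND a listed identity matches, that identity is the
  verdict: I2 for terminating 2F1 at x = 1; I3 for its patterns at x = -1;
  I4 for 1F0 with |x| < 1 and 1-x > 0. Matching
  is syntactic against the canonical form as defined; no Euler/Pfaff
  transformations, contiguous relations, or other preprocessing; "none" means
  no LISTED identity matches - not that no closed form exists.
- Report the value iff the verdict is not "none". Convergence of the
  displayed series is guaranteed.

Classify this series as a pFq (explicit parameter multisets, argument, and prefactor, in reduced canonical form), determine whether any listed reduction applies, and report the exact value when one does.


This is -4/11 * 2F2(-11, -1/6; -5/2, 3/2; -2) in reduced canonical form. Verdict: terminating - the sum ends at index 11 because -11 is a negative integer; exact evaluation follows. Exact value: -116839506832776947204/1310160546219900375.

Key observation: t_0 = -4/11 here, and (1)_k (prefactor -4/11) is k! itself.
Consecutive-term ratio: r(k) = (-2) * (k-11) (k-1/6) / [(k-5/2) (k+3/2) (k+1)] ; factor over Q: parameters, x = (-2), and C = -4/11.


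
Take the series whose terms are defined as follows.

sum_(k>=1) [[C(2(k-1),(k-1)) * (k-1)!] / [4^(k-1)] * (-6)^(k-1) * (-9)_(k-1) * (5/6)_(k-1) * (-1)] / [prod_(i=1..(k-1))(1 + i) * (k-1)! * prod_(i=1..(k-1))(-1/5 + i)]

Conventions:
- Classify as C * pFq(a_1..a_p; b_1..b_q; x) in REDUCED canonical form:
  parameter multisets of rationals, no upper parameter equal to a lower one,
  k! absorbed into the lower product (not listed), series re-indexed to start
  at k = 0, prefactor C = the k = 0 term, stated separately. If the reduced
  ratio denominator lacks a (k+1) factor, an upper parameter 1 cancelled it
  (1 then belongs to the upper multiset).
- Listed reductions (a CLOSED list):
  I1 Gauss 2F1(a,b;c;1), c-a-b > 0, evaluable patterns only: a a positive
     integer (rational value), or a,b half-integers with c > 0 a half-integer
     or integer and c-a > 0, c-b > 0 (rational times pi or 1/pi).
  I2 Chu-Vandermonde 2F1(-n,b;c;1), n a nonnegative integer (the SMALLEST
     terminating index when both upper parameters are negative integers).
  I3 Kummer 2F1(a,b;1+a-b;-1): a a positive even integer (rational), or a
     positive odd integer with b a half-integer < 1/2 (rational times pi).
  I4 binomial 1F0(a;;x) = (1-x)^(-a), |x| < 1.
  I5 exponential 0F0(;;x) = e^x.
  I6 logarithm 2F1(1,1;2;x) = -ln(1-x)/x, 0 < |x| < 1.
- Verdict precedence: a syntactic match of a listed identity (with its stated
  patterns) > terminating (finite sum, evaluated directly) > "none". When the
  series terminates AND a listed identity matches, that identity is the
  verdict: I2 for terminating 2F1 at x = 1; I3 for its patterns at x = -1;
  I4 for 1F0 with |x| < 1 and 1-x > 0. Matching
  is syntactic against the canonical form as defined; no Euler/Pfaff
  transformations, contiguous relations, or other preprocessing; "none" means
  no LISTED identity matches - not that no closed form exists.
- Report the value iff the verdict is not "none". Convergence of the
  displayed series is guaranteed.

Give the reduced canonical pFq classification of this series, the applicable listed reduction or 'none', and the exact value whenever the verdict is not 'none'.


Structural cue: t_0 being -1, the lower running product (C = -1, x = -6) is a rising factorial.
Term ratio: r(k) = (-6) * (k-9) (k+1/2) (k+5/6) / [(k+4/5) (k+2) (k+1)] - rational in k, leading ratio (-6); with t_0 = -1, classification follows.

Reduced: x = -6, 3F2, upper = {-9, 1/2, 5/6}, lower = {4/5, 2}, C = -1. Verdict: terminating - no listed pattern fits, but -9 in the upper list cuts the series at k = 9; direct evaluation. Value: -109201968616160171/103280541696.


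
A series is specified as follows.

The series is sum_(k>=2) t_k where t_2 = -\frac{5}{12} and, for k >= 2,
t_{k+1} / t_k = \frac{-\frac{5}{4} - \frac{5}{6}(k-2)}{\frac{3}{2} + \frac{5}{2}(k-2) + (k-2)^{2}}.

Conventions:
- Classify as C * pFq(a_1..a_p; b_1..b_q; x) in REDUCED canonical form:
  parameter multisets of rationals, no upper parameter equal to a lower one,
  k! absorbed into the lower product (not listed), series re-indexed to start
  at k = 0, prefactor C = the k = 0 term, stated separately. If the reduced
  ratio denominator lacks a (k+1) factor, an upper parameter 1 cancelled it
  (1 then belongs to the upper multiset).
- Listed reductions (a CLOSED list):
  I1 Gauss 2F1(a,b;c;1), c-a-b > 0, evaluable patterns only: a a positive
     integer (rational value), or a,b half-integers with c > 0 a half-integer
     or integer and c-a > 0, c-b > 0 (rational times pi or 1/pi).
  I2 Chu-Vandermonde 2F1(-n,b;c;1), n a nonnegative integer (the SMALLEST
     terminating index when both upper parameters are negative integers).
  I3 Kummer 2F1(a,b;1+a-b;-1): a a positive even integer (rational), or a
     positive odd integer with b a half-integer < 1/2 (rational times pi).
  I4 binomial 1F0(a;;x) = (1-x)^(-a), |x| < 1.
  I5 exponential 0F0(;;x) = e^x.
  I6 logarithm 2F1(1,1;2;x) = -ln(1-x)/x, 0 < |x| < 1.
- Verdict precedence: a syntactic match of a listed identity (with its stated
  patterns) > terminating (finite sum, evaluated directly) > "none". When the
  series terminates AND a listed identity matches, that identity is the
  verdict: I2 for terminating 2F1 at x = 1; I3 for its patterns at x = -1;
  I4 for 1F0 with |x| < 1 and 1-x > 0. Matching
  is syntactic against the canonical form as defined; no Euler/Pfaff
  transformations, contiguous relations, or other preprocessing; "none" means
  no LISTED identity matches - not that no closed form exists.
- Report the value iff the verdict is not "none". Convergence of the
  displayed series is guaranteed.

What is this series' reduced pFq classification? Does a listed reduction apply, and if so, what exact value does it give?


Key observation: t_0 being -\frac{5}{12}, the expanded ratio factors over Q; prefactor -5/12, roots give parameters.
Term ratio: r(k) = -\frac{5}{6} * 1 / [(k+1)] - rational in k, leading ratio -\frac{5}{6}; with t_0 = -\frac{5}{12}, classification follows.

Reduced: x = -\frac{5}{6}, 0F0, upper = {-}, lower = {-}, C = -\frac{5}{12}. Verdict (x = -\frac{5}{6}): the exponential series (I5) applies (the 0F0 exponential series at x = -\frac{5}{6}). Sum: \left(-\frac{5}{12}\right) \cdot e^{-\frac{5}{6}}.


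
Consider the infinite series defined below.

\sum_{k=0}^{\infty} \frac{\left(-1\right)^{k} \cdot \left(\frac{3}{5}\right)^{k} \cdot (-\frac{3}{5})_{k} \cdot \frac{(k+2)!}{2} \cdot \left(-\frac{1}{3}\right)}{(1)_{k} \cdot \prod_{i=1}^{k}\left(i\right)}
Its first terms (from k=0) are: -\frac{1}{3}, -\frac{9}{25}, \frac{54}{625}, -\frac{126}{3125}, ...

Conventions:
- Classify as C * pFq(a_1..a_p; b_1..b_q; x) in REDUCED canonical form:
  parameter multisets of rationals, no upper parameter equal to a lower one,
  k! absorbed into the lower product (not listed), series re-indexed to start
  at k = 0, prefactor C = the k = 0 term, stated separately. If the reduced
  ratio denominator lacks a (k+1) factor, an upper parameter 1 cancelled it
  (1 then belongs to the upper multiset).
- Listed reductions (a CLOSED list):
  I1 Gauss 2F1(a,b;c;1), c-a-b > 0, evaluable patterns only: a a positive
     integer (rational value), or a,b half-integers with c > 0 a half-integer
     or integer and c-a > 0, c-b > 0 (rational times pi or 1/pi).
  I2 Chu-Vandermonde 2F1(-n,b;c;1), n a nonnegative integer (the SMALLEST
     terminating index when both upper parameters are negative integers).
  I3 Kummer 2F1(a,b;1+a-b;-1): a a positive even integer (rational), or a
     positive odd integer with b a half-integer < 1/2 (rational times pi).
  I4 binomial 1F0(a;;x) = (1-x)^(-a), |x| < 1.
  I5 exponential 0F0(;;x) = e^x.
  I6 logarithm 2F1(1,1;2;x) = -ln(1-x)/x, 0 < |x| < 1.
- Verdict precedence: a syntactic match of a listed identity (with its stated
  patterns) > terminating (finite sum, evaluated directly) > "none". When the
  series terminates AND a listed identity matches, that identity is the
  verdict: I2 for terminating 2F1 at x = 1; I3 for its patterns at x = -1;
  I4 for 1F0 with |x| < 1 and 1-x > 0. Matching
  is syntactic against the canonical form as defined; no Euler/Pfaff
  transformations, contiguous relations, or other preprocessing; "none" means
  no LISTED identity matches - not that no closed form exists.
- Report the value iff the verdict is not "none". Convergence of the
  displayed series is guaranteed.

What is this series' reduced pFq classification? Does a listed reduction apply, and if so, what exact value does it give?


Prefactor -\frac{1}{3}, argument -\frac{3}{5}: 2F1 with upper {-\frac{3}{5}, 3} over lower {1}. Verdict: none here - no I1-I6 shape fits x = -\frac{3}{5} with lower {1}.

Key observation: x = -\frac{3}{5} and the (-1)^k factor (C = -1/3, x = -3/5) folds into the argument's sign.
Term ratio: r(k) = -\frac{3}{5} * (k-\frac{3}{5}) (k+3) / [(k+1) (k+1)] ; factor over Q: parameters, x = -\frac{3}{5}, and C = -\frac{1}{3}.


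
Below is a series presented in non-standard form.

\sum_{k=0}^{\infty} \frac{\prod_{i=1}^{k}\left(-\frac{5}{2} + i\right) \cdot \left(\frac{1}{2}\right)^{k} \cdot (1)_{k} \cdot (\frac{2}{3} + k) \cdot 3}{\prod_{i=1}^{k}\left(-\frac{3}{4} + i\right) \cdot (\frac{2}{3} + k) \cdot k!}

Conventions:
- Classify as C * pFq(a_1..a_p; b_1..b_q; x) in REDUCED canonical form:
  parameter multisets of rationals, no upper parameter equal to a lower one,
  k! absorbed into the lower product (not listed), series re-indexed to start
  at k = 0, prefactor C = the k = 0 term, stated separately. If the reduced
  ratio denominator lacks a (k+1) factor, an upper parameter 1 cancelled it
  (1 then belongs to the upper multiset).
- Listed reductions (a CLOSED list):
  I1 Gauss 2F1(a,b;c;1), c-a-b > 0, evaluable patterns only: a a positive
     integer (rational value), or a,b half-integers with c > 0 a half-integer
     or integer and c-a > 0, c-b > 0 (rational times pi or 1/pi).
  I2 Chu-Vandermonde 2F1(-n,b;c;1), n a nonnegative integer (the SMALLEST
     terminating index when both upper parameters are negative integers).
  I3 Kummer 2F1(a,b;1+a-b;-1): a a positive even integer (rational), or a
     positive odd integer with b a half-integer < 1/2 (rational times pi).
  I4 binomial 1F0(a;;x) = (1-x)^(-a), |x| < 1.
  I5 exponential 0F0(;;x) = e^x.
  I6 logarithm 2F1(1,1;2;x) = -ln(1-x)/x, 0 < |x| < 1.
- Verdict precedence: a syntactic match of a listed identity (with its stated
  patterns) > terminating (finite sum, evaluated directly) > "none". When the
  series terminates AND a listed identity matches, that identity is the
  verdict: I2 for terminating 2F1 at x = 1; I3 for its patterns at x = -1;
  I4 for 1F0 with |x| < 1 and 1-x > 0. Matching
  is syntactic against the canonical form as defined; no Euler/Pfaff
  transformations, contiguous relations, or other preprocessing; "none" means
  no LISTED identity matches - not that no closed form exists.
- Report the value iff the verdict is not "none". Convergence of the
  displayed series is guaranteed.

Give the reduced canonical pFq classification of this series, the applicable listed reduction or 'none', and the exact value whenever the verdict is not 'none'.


This is 3 * 2F1(-\frac{3}{2}, 1; \frac{1}{4}; \frac{1}{2}) in reduced canonical form. Verdict: none. A 2F1 with upper {-\frac{3}{2}, 1} fits none of I1-I6 at x = \frac{1}{2}; the sum runs forever.

Key step: t_0 being 3, striking the common factor k + 2/3 reduces the term (prefactor 3).
Ratio: r(k) = \frac{1}{2} * (k-\frac{3}{2}) (k+1) / [(k+\frac{1}{4}) (k+1)] - poly over poly, x = \frac{1}{2} from leading terms; C = 3 at k = 0.


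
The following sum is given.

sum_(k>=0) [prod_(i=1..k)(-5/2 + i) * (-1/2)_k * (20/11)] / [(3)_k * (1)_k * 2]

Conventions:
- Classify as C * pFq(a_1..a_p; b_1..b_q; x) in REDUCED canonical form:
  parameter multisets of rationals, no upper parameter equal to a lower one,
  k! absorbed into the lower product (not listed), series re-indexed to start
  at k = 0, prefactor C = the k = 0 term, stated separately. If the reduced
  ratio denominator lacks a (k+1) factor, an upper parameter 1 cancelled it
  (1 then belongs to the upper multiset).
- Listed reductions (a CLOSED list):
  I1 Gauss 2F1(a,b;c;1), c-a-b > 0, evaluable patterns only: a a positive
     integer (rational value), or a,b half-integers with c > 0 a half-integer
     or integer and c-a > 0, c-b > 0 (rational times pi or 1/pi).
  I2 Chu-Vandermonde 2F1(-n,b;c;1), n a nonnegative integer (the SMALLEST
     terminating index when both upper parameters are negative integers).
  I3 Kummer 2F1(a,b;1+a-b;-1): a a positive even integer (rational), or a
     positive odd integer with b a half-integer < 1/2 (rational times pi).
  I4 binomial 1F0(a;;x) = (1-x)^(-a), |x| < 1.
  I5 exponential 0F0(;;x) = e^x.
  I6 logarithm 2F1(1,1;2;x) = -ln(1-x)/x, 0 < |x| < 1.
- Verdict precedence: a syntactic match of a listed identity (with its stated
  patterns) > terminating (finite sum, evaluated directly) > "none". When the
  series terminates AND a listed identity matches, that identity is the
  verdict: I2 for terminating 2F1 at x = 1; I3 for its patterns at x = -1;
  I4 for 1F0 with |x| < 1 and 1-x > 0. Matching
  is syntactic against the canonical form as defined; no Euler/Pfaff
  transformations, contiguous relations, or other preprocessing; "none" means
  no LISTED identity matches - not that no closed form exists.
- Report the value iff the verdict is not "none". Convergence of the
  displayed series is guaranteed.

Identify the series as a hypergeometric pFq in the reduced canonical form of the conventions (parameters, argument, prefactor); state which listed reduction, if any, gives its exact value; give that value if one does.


Classification (C = 10/11): 2F1 with upper {-3/2, -1/2}, lower {3}, argument x = 1. Verdict: the half-integer Gauss pattern (I1) matches (x = 1; upper {-3/2, -1/2} half-integers, c = 3 in the evaluable pattern). Hence: (4096/1155) / pi.

Structural cue: x = 1 and the constant factors (C = 10/11) combine into one prefactor.
Term ratio: r(k) = 1 * (k-3/2) (k-1/2) / [(k+3) (k+1)] - rational in k, leading ratio 1; with t_0 = 10/11, classification follows.


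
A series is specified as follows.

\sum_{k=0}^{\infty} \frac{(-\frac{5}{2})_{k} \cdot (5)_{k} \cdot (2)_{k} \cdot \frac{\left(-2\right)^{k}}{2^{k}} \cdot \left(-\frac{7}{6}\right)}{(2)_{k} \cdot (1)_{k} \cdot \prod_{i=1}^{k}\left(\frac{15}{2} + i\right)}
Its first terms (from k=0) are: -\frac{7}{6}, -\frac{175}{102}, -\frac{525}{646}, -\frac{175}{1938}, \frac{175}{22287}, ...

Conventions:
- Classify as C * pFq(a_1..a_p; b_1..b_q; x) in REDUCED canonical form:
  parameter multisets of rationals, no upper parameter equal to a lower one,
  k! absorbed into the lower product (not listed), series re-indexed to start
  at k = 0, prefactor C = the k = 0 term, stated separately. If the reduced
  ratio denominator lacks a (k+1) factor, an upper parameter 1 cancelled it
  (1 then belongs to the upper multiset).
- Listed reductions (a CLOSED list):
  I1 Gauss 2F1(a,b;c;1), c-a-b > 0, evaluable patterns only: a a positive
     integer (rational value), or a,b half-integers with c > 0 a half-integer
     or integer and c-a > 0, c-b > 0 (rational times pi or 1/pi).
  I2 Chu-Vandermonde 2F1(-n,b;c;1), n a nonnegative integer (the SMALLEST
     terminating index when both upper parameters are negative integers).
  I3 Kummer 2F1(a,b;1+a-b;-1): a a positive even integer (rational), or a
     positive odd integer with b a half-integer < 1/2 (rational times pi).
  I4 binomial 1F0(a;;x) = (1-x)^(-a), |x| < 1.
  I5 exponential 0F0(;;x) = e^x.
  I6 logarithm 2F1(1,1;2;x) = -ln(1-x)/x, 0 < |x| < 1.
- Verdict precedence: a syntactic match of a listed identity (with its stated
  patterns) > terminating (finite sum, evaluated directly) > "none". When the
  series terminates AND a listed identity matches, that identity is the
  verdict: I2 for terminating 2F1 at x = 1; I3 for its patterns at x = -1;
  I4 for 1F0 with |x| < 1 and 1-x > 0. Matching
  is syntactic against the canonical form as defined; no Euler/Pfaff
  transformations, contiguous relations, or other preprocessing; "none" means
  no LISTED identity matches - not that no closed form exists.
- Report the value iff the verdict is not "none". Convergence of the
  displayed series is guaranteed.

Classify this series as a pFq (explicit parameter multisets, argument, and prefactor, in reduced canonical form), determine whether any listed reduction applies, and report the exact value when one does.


With C = -\frac{7}{6}: the canonical form is 2F1(-\frac{5}{2}, 5; \frac{17}{2}; -1). Verdict (x = -1): the Kummer evaluation I3 applies (x = -1; c = \frac{17}{2} equals 1+a-b for upper {-\frac{5}{2}, 5}: listed pattern). Exact value: \left(-\frac{315315}{262144}\right) \cdot \pi.

Structural cue: x = -1 and the two k-th powers (C = -7/6, x = -1) combine into one argument.
Ratio: r(k) = -1 * (k-\frac{5}{2}) (k+5) / [(k+\frac{17}{2}) (k+1)] - rational; roots negated = parameters, x = -1, C = -\frac{7}{6}.


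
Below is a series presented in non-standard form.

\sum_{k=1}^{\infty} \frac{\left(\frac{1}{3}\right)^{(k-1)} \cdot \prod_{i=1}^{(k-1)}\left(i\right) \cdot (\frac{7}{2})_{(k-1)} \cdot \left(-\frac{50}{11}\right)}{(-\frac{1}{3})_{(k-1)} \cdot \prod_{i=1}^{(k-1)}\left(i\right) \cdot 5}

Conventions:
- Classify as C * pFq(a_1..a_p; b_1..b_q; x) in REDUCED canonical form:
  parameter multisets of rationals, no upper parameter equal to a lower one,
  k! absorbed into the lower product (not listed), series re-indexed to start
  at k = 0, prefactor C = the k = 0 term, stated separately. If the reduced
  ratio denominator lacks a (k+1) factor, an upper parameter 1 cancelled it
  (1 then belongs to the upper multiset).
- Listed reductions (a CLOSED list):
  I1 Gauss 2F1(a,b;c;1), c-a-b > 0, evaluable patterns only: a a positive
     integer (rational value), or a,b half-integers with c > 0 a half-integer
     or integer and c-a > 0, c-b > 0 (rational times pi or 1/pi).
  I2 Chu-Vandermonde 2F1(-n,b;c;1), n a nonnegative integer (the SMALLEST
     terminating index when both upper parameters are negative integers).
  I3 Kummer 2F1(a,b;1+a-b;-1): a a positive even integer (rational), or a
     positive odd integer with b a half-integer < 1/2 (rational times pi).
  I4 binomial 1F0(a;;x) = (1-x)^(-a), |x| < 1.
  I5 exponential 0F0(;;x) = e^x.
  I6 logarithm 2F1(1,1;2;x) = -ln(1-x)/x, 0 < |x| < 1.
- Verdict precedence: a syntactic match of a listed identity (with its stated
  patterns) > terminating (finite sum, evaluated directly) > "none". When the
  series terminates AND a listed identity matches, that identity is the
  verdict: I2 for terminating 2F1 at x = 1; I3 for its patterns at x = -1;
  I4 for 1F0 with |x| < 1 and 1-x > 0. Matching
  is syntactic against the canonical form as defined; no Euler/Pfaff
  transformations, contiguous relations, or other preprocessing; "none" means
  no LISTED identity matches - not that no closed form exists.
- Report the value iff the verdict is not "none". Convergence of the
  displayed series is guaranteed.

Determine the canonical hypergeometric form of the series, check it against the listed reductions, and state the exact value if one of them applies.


The tell: t_0 = -\frac{10}{11} here, and the product of the first k integers (C = -10/11) is k!.
Adjacent-term ratio: r(k) = \frac{1}{3} * (k+1) (k+\frac{7}{2}) / [(k-\frac{1}{3}) (k+1)] - rational in k. x = \frac{1}{3}; t_0 = -\frac{10}{11}; negate the roots.

With C = -\frac{10}{11}: the canonical form is 2F1(1, \frac{7}{2}; -\frac{1}{3}; \frac{1}{3}). Verdict: none (x = \frac{1}{3}): each listed identity misses the multisets {1, \frac{7}{2}} ; {-\frac{1}{3}}.


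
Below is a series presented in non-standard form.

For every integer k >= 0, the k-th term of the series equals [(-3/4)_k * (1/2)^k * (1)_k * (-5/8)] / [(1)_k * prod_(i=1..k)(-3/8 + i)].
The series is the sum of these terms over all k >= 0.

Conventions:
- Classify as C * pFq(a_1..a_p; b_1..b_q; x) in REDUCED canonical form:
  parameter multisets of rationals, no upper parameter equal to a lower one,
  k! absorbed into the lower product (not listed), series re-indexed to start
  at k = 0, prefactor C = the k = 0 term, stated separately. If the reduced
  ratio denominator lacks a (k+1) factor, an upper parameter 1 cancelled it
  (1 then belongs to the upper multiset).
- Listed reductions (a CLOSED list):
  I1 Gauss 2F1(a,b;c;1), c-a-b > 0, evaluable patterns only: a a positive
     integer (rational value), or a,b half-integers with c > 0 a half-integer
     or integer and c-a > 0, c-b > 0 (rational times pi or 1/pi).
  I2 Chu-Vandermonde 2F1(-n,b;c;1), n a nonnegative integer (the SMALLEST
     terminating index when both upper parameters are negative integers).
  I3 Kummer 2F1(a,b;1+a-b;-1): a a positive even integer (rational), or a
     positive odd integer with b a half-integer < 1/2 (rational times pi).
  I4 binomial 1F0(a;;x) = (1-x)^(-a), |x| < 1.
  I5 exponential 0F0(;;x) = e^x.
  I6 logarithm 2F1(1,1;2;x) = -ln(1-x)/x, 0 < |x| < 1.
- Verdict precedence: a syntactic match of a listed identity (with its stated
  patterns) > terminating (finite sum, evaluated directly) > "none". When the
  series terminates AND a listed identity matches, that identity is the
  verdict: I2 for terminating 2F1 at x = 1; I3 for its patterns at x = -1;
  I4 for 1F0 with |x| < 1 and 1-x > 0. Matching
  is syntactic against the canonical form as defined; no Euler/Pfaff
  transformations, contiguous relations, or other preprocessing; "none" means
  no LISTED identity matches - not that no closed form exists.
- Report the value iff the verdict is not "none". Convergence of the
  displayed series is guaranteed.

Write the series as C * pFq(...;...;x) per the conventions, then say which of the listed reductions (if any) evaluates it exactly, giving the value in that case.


The series (x = 1/2) is 2F1: upper {-3/4, 1}, lower {5/8}, prefactor -5/8. Verdict: none here - no I1-I6 shape fits x = 1/2 with lower {5/8}.

Key observation: t_0 = -5/8 here, and (1)_k (prefactor -5/8) is k! itself.
Adjacent-term ratio: r(k) = (1/2) * (k-3/4) (k+1) / [(k+5/8) (k+1)] ; factor over Q: parameters, x = (1/2), and C = -5/8.


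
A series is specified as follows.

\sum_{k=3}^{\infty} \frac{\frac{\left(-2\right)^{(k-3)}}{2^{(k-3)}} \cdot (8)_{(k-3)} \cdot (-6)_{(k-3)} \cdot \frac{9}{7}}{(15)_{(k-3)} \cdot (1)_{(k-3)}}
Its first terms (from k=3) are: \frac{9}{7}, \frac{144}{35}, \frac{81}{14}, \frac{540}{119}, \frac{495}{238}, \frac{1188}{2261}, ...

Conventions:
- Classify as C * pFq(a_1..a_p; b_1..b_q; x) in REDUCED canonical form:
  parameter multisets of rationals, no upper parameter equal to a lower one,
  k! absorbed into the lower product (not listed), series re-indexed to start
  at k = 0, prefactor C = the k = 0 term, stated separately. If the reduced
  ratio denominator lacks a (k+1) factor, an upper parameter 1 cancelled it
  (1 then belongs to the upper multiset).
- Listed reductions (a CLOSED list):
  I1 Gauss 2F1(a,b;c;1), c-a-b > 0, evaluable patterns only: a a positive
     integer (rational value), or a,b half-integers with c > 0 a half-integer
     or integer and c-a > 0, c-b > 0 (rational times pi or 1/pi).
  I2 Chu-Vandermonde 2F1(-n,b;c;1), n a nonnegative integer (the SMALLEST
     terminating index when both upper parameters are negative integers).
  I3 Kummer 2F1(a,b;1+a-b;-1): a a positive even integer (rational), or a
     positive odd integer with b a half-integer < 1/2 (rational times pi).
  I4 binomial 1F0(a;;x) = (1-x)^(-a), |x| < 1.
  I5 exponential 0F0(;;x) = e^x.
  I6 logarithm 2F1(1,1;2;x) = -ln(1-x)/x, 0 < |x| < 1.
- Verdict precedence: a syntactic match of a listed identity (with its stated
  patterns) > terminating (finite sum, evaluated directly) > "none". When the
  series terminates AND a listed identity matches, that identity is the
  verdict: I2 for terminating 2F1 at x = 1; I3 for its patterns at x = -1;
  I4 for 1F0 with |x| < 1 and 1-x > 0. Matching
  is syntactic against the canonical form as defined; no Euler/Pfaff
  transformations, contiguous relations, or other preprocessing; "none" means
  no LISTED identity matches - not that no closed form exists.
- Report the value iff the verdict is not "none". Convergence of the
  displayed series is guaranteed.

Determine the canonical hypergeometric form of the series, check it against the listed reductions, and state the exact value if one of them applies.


Key step: x = -1 and (1)_k (prefactor 9/7) is k! itself.
Step ratio: r(k) = -1 * (k-6) (k+8) / [(k+15) (k+1)] - rational in k. x = -1; t_0 = \frac{9}{7}; negate the roots.

Classification (C = \frac{9}{7}): 2F1 with upper {-6, 8}, lower {15}, argument x = -1. Verdict: this is the Kummer evaluation I3 (x = -1; c = 15 equals 1+a-b for upper {-6, 8}: listed pattern). Exact value: \frac{1287}{70}.


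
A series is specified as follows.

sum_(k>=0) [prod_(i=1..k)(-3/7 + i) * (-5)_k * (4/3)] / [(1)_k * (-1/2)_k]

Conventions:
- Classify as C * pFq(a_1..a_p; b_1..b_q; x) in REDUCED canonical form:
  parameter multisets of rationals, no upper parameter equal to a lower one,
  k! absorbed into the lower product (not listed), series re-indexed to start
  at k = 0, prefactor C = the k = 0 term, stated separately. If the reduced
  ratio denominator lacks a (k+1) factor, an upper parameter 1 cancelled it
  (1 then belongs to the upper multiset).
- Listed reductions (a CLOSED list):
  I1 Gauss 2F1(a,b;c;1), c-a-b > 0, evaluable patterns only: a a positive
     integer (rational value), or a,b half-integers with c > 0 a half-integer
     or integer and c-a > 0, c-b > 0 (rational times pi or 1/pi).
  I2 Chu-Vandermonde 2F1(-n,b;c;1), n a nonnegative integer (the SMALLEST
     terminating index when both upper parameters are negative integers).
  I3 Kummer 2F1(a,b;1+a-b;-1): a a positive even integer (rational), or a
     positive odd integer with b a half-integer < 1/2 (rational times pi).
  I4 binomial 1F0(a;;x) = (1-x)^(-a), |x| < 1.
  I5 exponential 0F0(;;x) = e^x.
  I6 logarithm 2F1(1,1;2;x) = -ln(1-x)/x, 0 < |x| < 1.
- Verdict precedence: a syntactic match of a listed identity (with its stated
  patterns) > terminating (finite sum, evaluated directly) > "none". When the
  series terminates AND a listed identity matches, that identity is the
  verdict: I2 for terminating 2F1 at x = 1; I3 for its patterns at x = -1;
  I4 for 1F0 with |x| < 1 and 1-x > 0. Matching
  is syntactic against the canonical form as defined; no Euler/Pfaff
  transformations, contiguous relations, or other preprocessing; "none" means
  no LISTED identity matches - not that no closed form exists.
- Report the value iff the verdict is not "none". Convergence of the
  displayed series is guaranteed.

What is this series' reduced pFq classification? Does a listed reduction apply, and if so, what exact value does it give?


At argument 1: a 2F1 with upper {-5, 4/7}, lower {-1/2}, scaled by C = 4/3. Verdict: Chu-Vandermonde (I2) applies (terminating 2F1 at x = 1 with n = 5, b = 4/7, c = -1/2). Its exact value is -19188/117649.

Key observation: with t_0 = 4/3, (1)_k (prefactor 4/3) is k! itself.
Term ratio: r(k) = 1 * (k-5) (k+4/7) / [(k-1/2) (k+1)] - rational in k, leading ratio 1; with t_0 = 4/3, classification follows.


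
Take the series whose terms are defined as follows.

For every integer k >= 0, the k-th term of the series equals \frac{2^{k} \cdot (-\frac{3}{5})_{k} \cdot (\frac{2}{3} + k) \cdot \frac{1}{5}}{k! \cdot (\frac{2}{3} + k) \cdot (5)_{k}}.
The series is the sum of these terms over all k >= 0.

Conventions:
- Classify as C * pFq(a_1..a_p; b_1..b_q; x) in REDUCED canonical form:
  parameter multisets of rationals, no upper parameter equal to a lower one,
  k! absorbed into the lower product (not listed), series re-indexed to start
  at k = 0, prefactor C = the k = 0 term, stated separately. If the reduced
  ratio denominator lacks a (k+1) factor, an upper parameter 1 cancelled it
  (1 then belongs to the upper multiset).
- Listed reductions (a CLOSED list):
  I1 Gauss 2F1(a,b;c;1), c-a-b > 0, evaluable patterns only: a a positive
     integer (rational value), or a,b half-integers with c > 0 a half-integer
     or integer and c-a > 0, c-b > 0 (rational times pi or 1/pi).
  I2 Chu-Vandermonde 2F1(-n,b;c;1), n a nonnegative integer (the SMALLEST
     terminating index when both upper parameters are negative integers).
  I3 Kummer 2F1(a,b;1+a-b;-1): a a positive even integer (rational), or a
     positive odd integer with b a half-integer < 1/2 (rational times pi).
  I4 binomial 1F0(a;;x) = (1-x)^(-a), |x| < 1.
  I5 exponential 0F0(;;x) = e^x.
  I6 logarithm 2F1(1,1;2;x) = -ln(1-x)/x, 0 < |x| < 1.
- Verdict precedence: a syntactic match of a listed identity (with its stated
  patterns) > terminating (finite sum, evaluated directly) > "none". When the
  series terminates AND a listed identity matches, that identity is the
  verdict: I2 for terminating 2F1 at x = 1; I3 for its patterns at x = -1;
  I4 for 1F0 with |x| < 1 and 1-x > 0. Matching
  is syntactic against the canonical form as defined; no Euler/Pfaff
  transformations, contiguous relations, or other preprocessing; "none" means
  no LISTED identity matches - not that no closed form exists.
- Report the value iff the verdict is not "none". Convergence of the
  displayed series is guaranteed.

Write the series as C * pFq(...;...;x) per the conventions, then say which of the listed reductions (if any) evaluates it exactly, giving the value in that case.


First insight: t_0 being \frac{1}{5}, the factor k + 2/3 cancels (top and bottom), leaving C = 1/5, x = 2.
Step ratio: r(k) = 2 * (k-\frac{3}{5}) / [(k+5) (k+1)] - rational in k. x = 2; t_0 = \frac{1}{5}; negate the roots.

x = 2 here; the reduced form reads 1F1, upper {-\frac{3}{5}}, lower {5}, C = \frac{1}{5}. Verdict: none (x = 2): each listed identity misses the multisets {-\frac{3}{5}} ; {5}.


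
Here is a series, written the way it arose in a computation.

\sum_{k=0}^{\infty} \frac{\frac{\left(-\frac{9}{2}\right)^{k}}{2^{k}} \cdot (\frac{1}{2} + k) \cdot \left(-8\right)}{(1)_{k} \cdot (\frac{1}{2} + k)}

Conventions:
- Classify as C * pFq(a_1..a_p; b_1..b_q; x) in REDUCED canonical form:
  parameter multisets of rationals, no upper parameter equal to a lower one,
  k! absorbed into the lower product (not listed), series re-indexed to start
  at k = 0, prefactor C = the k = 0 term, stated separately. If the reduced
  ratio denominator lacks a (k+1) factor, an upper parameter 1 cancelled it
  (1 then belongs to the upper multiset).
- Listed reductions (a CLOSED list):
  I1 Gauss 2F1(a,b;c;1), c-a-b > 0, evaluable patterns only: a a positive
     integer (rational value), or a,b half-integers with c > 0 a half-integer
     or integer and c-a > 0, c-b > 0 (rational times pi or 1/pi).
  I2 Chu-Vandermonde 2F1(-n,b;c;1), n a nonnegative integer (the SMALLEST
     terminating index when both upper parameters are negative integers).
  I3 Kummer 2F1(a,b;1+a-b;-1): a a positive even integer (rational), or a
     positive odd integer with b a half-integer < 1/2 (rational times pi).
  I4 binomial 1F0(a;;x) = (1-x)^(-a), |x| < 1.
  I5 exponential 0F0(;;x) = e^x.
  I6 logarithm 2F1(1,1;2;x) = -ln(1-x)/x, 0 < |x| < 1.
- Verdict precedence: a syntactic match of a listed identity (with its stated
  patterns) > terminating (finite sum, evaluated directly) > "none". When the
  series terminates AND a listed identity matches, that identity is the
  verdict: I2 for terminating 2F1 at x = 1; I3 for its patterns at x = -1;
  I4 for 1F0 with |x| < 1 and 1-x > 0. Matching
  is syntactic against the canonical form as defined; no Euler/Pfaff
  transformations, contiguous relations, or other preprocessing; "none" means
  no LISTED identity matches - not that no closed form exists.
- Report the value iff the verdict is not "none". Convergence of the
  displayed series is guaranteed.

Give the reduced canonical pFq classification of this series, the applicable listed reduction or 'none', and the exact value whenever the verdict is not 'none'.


Key observation: t_0 being -8, the two k-th powers (C = -8, x = -9/4) combine into one argument.
Ratio: r(k) = -\frac{9}{4} * 1 / [(k+1)] - rational in k, leading ratio -\frac{9}{4}; with t_0 = -8, classification follows.

Classification (C = -8): 0F0 with upper {-}, lower {-}, argument x = -\frac{9}{4}. Verdict: the exponential series (I5) matches (the 0F0 exponential series at x = -\frac{9}{4}). Its exact value is \left(-8\right) \cdot e^{-\frac{9}{4}}.


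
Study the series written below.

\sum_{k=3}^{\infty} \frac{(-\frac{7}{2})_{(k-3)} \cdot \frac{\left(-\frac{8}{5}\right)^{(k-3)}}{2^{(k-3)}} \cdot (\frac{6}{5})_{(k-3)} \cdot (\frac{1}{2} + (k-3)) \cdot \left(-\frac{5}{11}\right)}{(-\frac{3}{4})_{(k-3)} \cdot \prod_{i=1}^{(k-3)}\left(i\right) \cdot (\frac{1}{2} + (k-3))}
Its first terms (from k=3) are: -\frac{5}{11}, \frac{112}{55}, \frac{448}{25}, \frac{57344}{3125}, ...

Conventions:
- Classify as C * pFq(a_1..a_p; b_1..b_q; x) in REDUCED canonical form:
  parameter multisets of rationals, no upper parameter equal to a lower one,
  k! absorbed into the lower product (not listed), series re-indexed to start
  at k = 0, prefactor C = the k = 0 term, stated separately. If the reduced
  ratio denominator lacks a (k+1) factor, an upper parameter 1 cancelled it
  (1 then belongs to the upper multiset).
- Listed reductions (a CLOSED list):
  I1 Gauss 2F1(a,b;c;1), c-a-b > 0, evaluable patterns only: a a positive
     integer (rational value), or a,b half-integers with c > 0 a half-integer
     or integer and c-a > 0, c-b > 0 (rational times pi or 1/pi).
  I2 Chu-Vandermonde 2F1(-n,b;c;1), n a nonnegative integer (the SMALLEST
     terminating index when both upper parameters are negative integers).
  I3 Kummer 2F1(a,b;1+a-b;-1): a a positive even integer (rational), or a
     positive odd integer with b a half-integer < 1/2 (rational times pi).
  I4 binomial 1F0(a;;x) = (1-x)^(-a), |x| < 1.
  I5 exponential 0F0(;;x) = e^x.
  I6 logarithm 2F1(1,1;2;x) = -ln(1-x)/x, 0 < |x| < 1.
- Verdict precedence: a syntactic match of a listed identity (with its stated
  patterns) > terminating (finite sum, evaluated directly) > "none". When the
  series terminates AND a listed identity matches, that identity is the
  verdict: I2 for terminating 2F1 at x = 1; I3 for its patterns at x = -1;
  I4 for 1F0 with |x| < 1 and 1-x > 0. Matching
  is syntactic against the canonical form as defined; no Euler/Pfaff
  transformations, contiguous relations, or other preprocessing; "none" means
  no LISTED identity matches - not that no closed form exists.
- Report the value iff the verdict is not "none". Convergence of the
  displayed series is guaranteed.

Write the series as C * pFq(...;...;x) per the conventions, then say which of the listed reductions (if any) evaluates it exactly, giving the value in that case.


Classification (C = -\frac{5}{11}): 2F1 with upper {-\frac{7}{2}, \frac{6}{5}}, lower {-\frac{3}{4}}, argument x = -\frac{4}{5}. Verdict: none - this 2F1 at x = -\frac{4}{5} matches no listed pattern, and upper {-\frac{7}{2}, \frac{6}{5}} holds no stopper.

Key observation: with t_0 = -\frac{5}{11}, the two k-th powers (C = -5/11) combine into one argument.
Term ratio: r(k) = -\frac{4}{5} * (k-\frac{7}{2}) (k+\frac{6}{5}) / [(k-\frac{3}{4}) (k+1)] - rational in k, leading ratio -\frac{4}{5}; with t_0 = -\frac{5}{11}, classification follows.


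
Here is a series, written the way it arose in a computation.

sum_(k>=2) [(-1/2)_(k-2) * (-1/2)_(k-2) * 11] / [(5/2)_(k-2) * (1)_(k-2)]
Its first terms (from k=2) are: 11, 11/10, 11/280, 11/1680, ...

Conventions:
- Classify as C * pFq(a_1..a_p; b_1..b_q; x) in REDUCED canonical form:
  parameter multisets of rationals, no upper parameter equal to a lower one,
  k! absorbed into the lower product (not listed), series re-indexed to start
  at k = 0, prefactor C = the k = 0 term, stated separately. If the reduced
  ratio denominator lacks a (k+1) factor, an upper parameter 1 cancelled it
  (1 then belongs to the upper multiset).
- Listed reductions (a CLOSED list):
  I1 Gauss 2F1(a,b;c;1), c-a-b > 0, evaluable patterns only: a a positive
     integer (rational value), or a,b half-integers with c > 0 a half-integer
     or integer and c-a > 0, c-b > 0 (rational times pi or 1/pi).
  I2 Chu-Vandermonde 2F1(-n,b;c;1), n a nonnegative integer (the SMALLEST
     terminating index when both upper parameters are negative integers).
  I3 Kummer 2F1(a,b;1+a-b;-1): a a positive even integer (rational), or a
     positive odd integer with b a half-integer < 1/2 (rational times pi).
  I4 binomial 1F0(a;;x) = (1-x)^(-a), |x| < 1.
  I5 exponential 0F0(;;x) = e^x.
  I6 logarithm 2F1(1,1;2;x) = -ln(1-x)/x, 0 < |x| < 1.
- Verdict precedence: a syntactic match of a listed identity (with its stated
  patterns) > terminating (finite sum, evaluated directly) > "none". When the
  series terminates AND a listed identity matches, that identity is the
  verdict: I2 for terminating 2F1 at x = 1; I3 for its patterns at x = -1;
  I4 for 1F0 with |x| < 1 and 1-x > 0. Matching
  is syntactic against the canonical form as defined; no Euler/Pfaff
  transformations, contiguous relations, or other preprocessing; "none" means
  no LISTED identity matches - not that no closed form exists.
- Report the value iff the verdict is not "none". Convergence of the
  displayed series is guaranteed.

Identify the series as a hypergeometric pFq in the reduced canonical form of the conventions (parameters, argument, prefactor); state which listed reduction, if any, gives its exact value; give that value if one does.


First insight: with t_0 = 11, (1)_k (prefactor 11) is k! itself.
Step ratio: r(k) = 1 * (k-1/2) (k-1/2) / [(k+5/2) (k+1)] - rational in k, leading ratio 1; with t_0 = 11, classification follows.

With C = 11: the canonical form is 2F1(-1/2, -1/2; 5/2; 1). Verdict: this is the half-integer Gauss pattern (I1) (x = 1; upper {-1/2, -1/2} half-integers, c = 5/2 in the evaluable pattern). Sum: (495/128) * pi.
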